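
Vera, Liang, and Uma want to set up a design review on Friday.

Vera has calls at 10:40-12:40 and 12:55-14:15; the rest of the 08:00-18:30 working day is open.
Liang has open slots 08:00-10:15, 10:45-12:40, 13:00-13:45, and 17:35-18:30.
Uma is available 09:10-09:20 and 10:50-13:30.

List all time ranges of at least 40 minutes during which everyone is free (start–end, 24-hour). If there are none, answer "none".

none

Vera free within 08:00–18:30: 08:00–10:40, 12:40–12:55, 14:15–18:30.
Vera ∩ Liang: 08:00–10:15, 17:35–18:30.
Vera ∩ Liang ∩ Uma: 09:10–09:20.
Windows ≥ 40 min: (none).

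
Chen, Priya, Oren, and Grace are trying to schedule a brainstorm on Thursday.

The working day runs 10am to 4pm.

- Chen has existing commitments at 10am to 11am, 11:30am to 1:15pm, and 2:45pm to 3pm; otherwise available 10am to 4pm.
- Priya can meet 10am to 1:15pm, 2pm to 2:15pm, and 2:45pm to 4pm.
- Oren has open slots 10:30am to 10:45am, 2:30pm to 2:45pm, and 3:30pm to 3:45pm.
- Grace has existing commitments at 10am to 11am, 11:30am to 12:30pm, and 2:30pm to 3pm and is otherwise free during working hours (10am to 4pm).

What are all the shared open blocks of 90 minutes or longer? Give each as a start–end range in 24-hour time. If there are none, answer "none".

Chen free within 10:00–16:00: 11:00–11:30, 13:15–14:45, 15:00–16:00.
Grace free within 10:00–16:00: 11:00–11:30, 12:30–14:30, 15:00–16:00.
Chen ∩ Priya: 11:00–11:30, 14:00–14:15, 15:00–16:00.
Chen ∩ Priya ∩ Oren: 15:30–15:45.
Chen ∩ Priya ∩ Oren ∩ Grace: 15:30–15:45.
Windows ≥ 90 min: (none).

none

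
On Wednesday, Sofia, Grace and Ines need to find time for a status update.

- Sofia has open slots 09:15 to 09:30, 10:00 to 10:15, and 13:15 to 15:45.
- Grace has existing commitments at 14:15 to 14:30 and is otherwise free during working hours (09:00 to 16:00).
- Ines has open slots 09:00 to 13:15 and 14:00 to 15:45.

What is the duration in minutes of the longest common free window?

Grace free within 09:00–16:00: 09:00–14:15, 14:30–16:00.
Sofia ∩ Grace: 09:15–09:30, 10:00–10:15, 13:15–14:15, 14:30–15:45.
Sofia ∩ Grace ∩ Ines: 09:15–09:30, 10:00–10:15, 14:00–14:15, 14:30–15:45.
Common window lengths: 15, 15, 15, 75 min; longest is 75.

75 minutes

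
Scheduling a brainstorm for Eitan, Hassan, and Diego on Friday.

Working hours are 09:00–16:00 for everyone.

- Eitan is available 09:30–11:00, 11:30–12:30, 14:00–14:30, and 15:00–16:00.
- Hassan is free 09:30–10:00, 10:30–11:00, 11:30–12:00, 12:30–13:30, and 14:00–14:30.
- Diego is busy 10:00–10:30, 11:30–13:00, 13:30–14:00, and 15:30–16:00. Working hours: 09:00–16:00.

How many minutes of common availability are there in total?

90 minutes

Diego free within 09:00–16:00: 09:00–10:00, 10:30–11:30, 13:00–13:30, 14:00–15:30.
Eitan ∩ Hassan: 09:30–10:00, 10:30–11:00, 11:30–12:00, 14:00–14:30.
Eitan ∩ Hassan ∩ Diego: 09:30–10:00, 10:30–11:00, 14:00–14:30.
Total common minutes: 30 + 30 + 30 = 90.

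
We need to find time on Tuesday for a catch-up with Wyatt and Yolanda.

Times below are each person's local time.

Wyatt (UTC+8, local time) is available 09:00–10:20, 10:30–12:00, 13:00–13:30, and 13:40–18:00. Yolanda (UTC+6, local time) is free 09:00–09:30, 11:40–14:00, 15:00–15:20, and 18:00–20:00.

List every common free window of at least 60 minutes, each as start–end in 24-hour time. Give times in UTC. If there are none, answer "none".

Wyatt → UTC: 01:00–02:20, 02:30–04:00, 05:00–05:30, 05:40–10:00.
Yolanda → UTC: 03:00–03:30, 05:40–08:00, 09:00–09:20, 12:00–14:00.
Wyatt ∩ Yolanda: 03:00–03:30, 05:40–08:00, 09:00–09:20.
Windows ≥ 60 min: 05:40–08:00.

05:40–08:00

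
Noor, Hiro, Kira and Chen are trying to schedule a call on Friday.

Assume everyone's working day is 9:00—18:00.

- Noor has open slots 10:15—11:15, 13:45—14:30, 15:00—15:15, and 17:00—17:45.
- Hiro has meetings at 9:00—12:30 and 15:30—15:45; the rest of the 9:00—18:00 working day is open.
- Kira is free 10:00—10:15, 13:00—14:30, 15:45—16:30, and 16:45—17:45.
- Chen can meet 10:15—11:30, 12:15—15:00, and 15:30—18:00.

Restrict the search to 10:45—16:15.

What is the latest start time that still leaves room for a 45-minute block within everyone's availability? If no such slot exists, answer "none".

Hiro free within 09:00–18:00: 12:30–15:30, 15:45–18:00.
Noor ∩ Hiro: 13:45–14:30, 15:00–15:15, 17:00–17:45.
Noor ∩ Hiro ∩ Kira: 13:45–14:30, 17:00–17:45.
Noor ∩ Hiro ∩ Kira ∩ Chen: 13:45–14:30, 17:00–17:45.
Restricted to 10:45–16:15: 13:45–14:30.
Windows ≥ 45 min: 13:45–14:30.
Latest start in the last window 13:45–14:30 is 14:30 − 45 min = 13:45.

13:45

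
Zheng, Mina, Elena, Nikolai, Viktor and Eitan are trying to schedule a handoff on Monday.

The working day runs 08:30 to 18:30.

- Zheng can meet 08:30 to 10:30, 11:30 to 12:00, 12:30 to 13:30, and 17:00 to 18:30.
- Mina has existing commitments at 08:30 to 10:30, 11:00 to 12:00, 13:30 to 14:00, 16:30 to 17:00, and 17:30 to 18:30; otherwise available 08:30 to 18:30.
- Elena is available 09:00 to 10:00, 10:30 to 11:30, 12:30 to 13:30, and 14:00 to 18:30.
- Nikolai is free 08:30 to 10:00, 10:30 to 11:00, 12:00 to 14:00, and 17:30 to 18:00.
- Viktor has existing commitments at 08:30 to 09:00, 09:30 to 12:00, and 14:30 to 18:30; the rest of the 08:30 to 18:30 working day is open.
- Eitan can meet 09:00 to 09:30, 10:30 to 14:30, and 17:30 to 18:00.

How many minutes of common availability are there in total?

60 minutes

Mina free within 08:30–18:30: 10:30–11:00, 12:00–13:30, 14:00–16:30, 17:00–17:30.
Viktor free within 08:30–18:30: 09:00–09:30, 12:00–14:30.
Zheng ∩ Mina: 12:30–13:30, 17:00–17:30.
Zheng ∩ Mina ∩ Elena: 12:30–13:30, 17:00–17:30.
Zheng ∩ Mina ∩ Elena ∩ Nikolai: 12:30–13:30.
Zheng ∩ Mina ∩ Elena ∩ Nikolai ∩ Viktor: 12:30–13:30.
Zheng ∩ Mina ∩ Elena ∩ Nikolai ∩ Viktor ∩ Eitan: 12:30–13:30.
Total common minutes: 60.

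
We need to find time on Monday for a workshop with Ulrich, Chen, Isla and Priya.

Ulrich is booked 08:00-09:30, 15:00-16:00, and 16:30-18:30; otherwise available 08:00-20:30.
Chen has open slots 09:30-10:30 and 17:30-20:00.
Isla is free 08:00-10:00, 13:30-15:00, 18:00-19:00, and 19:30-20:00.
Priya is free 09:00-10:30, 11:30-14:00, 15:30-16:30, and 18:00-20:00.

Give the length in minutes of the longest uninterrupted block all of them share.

Ulrich free within 08:00–20:30: 09:30–15:00, 16:00–16:30, 18:30–20:30.
Ulrich ∩ Chen: 09:30–10:30, 18:30–20:00.
Ulrich ∩ Chen ∩ Isla: 09:30–10:00, 18:30–19:00, 19:30–20:00.
Ulrich ∩ Chen ∩ Isla ∩ Priya: 09:30–10:00, 18:30–19:00, 19:30–20:00.
Common window lengths: 30, 30, 30 min; longest is 30.

30 minutes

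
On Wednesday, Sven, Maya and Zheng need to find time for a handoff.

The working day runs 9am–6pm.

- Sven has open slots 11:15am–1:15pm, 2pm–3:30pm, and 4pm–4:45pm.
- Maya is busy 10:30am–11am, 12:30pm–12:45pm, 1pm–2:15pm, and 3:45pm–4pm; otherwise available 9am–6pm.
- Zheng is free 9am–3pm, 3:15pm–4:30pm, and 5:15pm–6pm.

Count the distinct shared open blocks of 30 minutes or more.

3

Maya free within 09:00–18:00: 09:00–10:30, 11:00–12:30, 12:45–13:00, 14:15–15:45, 16:00–18:00.
Sven ∩ Maya: 11:15–12:30, 12:45–13:00, 14:15–15:30, 16:00–16:45.
Sven ∩ Maya ∩ Zheng: 11:15–12:30, 12:45–13:00, 14:15–15:00, 15:15–15:30, 16:00–16:30.
Windows ≥ 30 min: 11:15–12:30, 14:15–15:00, 16:00–16:30.
That's 3 windows.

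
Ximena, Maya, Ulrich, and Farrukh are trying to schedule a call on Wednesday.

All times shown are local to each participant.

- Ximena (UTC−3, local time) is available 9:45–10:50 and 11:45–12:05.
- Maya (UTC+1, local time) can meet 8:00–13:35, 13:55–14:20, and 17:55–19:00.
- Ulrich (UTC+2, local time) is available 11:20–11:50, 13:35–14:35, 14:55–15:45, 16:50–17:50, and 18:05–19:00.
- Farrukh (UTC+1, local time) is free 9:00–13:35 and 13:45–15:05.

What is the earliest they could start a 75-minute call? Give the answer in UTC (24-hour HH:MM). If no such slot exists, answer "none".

Ximena → UTC: 12:45–13:50, 14:45–15:05.
Maya → UTC: 07:00–12:35, 12:55–13:20, 16:55–18:00.
Ulrich → UTC: 09:20–09:50, 11:35–12:35, 12:55–13:45, 14:50–15:50, 16:05–17:00.
Farrukh → UTC: 08:00–12:35, 12:45–14:05.
Ximena ∩ Maya: 12:55–13:20.
Ximena ∩ Maya ∩ Ulrich: 12:55–13:20.
Ximena ∩ Maya ∩ Ulrich ∩ Farrukh: 12:55–13:20.
Windows ≥ 75 min: (none).

none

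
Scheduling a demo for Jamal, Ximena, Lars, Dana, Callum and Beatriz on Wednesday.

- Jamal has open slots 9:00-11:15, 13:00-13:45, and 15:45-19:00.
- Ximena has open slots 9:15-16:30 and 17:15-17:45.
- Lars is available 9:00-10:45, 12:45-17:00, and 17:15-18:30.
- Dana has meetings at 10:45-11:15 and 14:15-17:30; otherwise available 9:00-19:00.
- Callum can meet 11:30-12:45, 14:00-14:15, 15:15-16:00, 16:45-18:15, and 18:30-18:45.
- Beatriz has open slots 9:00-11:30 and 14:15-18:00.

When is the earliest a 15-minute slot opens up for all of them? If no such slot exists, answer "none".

Dana free within 09:00–19:00: 09:00–10:45, 11:15–14:15, 17:30–19:00.
Jamal ∩ Ximena: 09:15–11:15, 13:00–13:45, 15:45–16:30, 17:15–17:45.
Jamal ∩ Ximena ∩ Lars: 09:15–10:45, 13:00–13:45, 15:45–16:30, 17:15–17:45.
Jamal ∩ Ximena ∩ Lars ∩ Dana: 09:15–10:45, 13:00–13:45, 17:30–17:45.
Jamal ∩ Ximena ∩ Lars ∩ Dana ∩ Callum: 17:30–17:45.
Jamal ∩ Ximena ∩ Lars ∩ Dana ∩ Callum ∩ Beatriz: 17:30–17:45.
Windows ≥ 15 min: 17:30–17:45.
Earliest such window starts at 17:30.

17:30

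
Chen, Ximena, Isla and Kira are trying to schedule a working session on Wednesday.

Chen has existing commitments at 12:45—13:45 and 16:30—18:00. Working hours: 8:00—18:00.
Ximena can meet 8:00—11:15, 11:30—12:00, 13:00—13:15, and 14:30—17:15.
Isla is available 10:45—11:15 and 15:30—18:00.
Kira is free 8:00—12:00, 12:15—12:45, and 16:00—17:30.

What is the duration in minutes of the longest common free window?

Chen free within 08:00–18:00: 08:00–12:45, 13:45–16:30.
Chen ∩ Ximena: 08:00–11:15, 11:30–12:00, 14:30–16:30.
Chen ∩ Ximena ∩ Isla: 10:45–11:15, 15:30–16:30.
Chen ∩ Ximena ∩ Isla ∩ Kira: 10:45–11:15, 16:00–16:30.
Common window lengths: 30, 30 min; longest is 30.

30 minutes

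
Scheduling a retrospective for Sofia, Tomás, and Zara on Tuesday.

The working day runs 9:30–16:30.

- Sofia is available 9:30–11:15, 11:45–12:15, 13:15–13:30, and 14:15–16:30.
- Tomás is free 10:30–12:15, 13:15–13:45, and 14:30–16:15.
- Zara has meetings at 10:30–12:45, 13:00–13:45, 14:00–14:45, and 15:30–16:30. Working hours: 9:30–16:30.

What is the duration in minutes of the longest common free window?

45 minutes

Zara free within 09:30–16:30: 09:30–10:30, 12:45–13:00, 13:45–14:00, 14:45–15:30.
Sofia ∩ Tomás: 10:30–11:15, 11:45–12:15, 13:15–13:30, 14:30–16:15.
Sofia ∩ Tomás ∩ Zara: 14:45–15:30.
Single common window of 45 minutes.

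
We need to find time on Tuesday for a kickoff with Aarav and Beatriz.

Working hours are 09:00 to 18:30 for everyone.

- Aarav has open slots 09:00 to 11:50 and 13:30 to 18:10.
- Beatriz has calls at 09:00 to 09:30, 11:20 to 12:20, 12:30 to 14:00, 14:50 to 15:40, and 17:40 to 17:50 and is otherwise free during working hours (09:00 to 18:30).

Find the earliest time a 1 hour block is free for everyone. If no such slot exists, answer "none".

09:30

Beatriz free within 09:00–18:30: 09:30–11:20, 12:20–12:30, 14:00–14:50, 15:40–17:40, 17:50–18:30.
Aarav ∩ Beatriz: 09:30–11:20, 14:00–14:50, 15:40–17:40, 17:50–18:10.
Windows ≥ 60 min: 09:30–11:20, 15:40–17:40.
Earliest such window starts at 09:30.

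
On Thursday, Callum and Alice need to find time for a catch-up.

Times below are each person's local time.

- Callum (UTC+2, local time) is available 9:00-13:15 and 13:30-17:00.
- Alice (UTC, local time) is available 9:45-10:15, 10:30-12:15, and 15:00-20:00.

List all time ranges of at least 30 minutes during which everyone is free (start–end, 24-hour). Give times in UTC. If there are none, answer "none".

Callum → UTC: 07:00–11:15, 11:30–15:00.
Alice → UTC: 09:45–10:15, 10:30–12:15, 15:00–20:00.
Callum ∩ Alice: 09:45–10:15, 10:30–11:15, 11:30–12:15.
Windows ≥ 30 min: 09:45–10:15, 10:30–11:15, 11:30–12:15.

09:45–10:15, 10:30–11:15, 11:30–12:15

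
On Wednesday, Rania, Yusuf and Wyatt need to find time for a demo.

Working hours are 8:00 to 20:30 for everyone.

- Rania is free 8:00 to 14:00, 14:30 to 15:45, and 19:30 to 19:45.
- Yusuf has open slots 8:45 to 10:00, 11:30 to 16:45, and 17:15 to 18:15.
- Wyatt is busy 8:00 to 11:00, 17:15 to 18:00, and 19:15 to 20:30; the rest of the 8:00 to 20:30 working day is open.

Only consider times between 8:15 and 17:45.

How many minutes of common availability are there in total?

225 minutes

Wyatt free within 08:00–20:30: 11:00–17:15, 18:00–19:15.
Rania ∩ Yusuf: 08:45–10:00, 11:30–14:00, 14:30–15:45.
Rania ∩ Yusuf ∩ Wyatt: 11:30–14:00, 14:30–15:45.
Restricted to 08:15–17:45: 11:30–14:00, 14:30–15:45.
Total common minutes: 150 + 75 = 225.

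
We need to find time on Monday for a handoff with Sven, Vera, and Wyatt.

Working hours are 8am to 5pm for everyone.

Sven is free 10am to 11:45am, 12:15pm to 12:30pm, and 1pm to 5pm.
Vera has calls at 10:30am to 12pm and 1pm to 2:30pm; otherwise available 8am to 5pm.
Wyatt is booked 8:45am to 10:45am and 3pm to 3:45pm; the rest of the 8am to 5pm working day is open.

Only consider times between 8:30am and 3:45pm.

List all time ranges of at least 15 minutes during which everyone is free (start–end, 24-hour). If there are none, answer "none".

Vera free within 08:00–17:00: 08:00–10:30, 12:00–13:00, 14:30–17:00.
Wyatt free within 08:00–17:00: 08:00–08:45, 10:45–15:00, 15:45–17:00.
Sven ∩ Vera: 10:00–10:30, 12:15–12:30, 14:30–17:00.
Sven ∩ Vera ∩ Wyatt: 12:15–12:30, 14:30–15:00, 15:45–17:00.
Restricted to 08:30–15:45: 12:15–12:30, 14:30–15:00.
Windows ≥ 15 min: 12:15–12:30, 14:30–15:00.

12:15–12:30, 14:30–15:00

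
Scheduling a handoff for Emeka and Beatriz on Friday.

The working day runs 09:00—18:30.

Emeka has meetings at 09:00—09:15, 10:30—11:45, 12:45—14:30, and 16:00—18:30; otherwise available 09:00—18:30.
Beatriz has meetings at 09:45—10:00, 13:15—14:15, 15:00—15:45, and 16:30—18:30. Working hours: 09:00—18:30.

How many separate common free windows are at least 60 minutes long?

1

Emeka free within 09:00–18:30: 09:15–10:30, 11:45–12:45, 14:30–16:00.
Beatriz free within 09:00–18:30: 09:00–09:45, 10:00–13:15, 14:15–15:00, 15:45–16:30.
Emeka ∩ Beatriz: 09:15–09:45, 10:00–10:30, 11:45–12:45, 14:30–15:00, 15:45–16:00.
Windows ≥ 60 min: 11:45–12:45.
That's 1 window.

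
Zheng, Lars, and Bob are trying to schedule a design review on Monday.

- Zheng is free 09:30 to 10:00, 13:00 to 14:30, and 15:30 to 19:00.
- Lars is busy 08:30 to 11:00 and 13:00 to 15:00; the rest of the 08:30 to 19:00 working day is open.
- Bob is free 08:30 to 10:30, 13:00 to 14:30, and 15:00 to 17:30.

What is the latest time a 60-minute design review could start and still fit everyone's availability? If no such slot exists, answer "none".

Lars free within 08:30–19:00: 11:00–13:00, 15:00–19:00.
Zheng ∩ Lars: 15:30–19:00.
Zheng ∩ Lars ∩ Bob: 15:30–17:30.
Windows ≥ 60 min: 15:30–17:30.
Latest start in the last window 15:30–17:30 is 17:30 − 60 min = 16:30.

16:30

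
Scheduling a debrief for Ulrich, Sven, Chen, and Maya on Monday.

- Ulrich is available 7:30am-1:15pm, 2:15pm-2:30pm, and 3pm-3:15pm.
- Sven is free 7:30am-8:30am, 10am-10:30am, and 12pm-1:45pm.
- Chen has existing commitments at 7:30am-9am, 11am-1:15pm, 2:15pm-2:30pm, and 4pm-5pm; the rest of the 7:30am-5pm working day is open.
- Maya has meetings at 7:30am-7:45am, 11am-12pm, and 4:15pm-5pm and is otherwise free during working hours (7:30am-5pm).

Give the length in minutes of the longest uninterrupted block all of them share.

Chen free within 07:30–17:00: 09:00–11:00, 13:15–14:15, 14:30–16:00.
Maya free within 07:30–17:00: 07:45–11:00, 12:00–16:15.
Ulrich ∩ Sven: 07:30–08:30, 10:00–10:30, 12:00–13:15.
Ulrich ∩ Sven ∩ Chen: 10:00–10:30.
Ulrich ∩ Sven ∩ Chen ∩ Maya: 10:00–10:30.
Single common window of 30 minutes.

30 minutes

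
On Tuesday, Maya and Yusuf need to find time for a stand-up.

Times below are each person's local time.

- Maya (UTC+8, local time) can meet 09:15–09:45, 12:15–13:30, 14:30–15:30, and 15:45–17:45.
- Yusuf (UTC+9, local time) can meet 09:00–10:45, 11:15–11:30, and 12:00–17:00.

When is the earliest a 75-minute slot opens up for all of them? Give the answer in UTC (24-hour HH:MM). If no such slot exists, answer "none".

04:15

Maya → UTC: 01:15–01:45, 04:15–05:30, 06:30–07:30, 07:45–09:45.
Yusuf → UTC: 00:00–01:45, 02:15–02:30, 03:00–08:00.
Maya ∩ Yusuf: 01:15–01:45, 04:15–05:30, 06:30–07:30, 07:45–08:00.
Windows ≥ 75 min: 04:15–05:30.
Earliest such window starts at 04:15.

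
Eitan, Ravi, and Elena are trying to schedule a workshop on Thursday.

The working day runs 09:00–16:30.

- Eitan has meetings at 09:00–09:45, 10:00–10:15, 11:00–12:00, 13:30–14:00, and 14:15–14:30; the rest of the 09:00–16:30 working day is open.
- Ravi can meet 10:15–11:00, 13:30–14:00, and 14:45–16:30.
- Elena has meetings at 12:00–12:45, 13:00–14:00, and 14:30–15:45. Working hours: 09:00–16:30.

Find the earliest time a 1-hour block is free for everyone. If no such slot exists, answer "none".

Eitan free within 09:00–16:30: 09:45–10:00, 10:15–11:00, 12:00–13:30, 14:00–14:15, 14:30–16:30.
Elena free within 09:00–16:30: 09:00–12:00, 12:45–13:00, 14:00–14:30, 15:45–16:30.
Eitan ∩ Ravi: 10:15–11:00, 14:45–16:30.
Eitan ∩ Ravi ∩ Elena: 10:15–11:00, 15:45–16:30.
Windows ≥ 60 min: (none).

none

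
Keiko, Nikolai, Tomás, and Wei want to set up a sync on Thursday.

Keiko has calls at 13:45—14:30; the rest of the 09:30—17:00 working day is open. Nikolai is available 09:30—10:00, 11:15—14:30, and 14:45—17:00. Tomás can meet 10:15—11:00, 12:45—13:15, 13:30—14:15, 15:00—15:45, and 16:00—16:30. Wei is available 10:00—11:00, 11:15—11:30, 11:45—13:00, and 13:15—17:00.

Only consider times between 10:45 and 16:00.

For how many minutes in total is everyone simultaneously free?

Keiko free within 09:30–17:00: 09:30–13:45, 14:30–17:00.
Keiko ∩ Nikolai: 09:30–10:00, 11:15–13:45, 14:45–17:00.
Keiko ∩ Nikolai ∩ Tomás: 12:45–13:15, 13:30–13:45, 15:00–15:45, 16:00–16:30.
Keiko ∩ Nikolai ∩ Tomás ∩ Wei: 12:45–13:00, 13:30–13:45, 15:00–15:45, 16:00–16:30.
Restricted to 10:45–16:00: 12:45–13:00, 13:30–13:45, 15:00–15:45.
Total common minutes: 15 + 15 + 45 = 75.

75 minutes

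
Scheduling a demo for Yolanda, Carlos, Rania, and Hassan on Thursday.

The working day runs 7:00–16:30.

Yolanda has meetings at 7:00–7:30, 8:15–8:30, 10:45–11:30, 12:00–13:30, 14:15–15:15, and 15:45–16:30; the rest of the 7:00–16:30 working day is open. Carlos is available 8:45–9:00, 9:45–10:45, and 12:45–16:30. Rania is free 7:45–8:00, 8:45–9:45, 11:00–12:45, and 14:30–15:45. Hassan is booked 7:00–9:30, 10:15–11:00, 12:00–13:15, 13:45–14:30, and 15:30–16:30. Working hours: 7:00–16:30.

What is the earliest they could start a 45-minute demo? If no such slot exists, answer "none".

Yolanda free within 07:00–16:30: 07:30–08:15, 08:30–10:45, 11:30–12:00, 13:30–14:15, 15:15–15:45.
Hassan free within 07:00–16:30: 09:30–10:15, 11:00–12:00, 13:15–13:45, 14:30–15:30.
Yolanda ∩ Carlos: 08:45–09:00, 09:45–10:45, 13:30–14:15, 15:15–15:45.
Yolanda ∩ Carlos ∩ Rania: 08:45–09:00, 15:15–15:45.
Yolanda ∩ Carlos ∩ Rania ∩ Hassan: 15:15–15:30.
Windows ≥ 45 min: (none).

none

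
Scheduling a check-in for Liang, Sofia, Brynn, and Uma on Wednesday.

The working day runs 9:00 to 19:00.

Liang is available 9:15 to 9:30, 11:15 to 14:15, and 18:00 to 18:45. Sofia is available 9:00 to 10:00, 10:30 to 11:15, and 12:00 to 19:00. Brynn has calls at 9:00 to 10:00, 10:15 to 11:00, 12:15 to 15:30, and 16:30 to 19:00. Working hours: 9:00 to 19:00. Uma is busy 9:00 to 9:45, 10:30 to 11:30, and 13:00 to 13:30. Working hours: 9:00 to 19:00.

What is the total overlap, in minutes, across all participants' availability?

Brynn free within 09:00–19:00: 10:00–10:15, 11:00–12:15, 15:30–16:30.
Uma free within 09:00–19:00: 09:45–10:30, 11:30–13:00, 13:30–19:00.
Liang ∩ Sofia: 09:15–09:30, 12:00–14:15, 18:00–18:45.
Liang ∩ Sofia ∩ Brynn: 12:00–12:15.
Liang ∩ Sofia ∩ Brynn ∩ Uma: 12:00–12:15.
Total common minutes: 15.

15 minutes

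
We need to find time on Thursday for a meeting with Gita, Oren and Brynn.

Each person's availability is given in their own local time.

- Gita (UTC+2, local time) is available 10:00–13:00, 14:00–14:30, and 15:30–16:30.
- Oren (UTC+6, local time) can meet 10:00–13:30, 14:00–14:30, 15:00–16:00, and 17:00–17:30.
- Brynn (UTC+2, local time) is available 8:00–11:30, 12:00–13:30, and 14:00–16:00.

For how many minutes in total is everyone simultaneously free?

Gita → UTC: 08:00–11:00, 12:00–12:30, 13:30–14:30.
Oren → UTC: 04:00–07:30, 08:00–08:30, 09:00–10:00, 11:00–11:30.
Brynn → UTC: 06:00–09:30, 10:00–11:30, 12:00–14:00.
Gita ∩ Oren: 08:00–08:30, 09:00–10:00.
Gita ∩ Oren ∩ Brynn: 08:00–08:30, 09:00–09:30.
Total common minutes: 30 + 30 = 60.

60 minutes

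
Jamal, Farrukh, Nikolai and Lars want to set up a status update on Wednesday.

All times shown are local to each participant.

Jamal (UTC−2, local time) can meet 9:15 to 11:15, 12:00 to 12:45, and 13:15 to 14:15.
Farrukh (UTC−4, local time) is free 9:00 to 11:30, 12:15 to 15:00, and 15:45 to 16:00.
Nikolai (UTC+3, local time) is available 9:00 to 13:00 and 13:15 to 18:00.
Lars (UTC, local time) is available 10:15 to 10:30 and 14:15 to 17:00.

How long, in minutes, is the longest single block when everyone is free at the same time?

Jamal → UTC: 11:15–13:15, 14:00–14:45, 15:15–16:15.
Farrukh → UTC: 13:00–15:30, 16:15–19:00, 19:45–20:00.
Nikolai → UTC: 06:00–10:00, 10:15–15:00.
Lars → UTC: 10:15–10:30, 14:15–17:00.
Jamal ∩ Farrukh: 13:00–13:15, 14:00–14:45, 15:15–15:30.
Jamal ∩ Farrukh ∩ Nikolai: 13:00–13:15, 14:00–14:45.
Jamal ∩ Farrukh ∩ Nikolai ∩ Lars: 14:15–14:45.
Single common window of 30 minutes.

30 minutes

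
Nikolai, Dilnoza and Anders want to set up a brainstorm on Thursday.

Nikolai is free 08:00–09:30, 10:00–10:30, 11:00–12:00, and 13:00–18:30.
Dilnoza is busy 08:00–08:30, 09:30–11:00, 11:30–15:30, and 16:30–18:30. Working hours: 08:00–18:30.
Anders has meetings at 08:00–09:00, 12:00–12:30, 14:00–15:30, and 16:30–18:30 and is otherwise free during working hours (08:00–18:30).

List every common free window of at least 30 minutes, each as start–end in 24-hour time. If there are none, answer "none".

09:00–09:30, 11:00–11:30, 15:30–16:30

Dilnoza free within 08:00–18:30: 08:30–09:30, 11:00–11:30, 15:30–16:30.
Anders free within 08:00–18:30: 09:00–12:00, 12:30–14:00, 15:30–16:30.
Nikolai ∩ Dilnoza: 08:30–09:30, 11:00–11:30, 15:30–16:30.
Nikolai ∩ Dilnoza ∩ Anders: 09:00–09:30, 11:00–11:30, 15:30–16:30.
Windows ≥ 30 min: 09:00–09:30, 11:00–11:30, 15:30–16:30.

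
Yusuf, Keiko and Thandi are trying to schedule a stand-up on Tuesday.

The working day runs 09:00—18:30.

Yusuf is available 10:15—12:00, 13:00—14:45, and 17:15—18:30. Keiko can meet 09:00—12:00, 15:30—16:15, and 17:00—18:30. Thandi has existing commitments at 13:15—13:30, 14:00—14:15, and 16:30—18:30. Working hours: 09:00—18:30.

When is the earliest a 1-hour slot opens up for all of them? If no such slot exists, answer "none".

Thandi free within 09:00–18:30: 09:00–13:15, 13:30–14:00, 14:15–16:30.
Yusuf ∩ Keiko: 10:15–12:00, 17:15–18:30.
Yusuf ∩ Keiko ∩ Thandi: 10:15–12:00.
Windows ≥ 60 min: 10:15–12:00.
Earliest such window starts at 10:15.

10:15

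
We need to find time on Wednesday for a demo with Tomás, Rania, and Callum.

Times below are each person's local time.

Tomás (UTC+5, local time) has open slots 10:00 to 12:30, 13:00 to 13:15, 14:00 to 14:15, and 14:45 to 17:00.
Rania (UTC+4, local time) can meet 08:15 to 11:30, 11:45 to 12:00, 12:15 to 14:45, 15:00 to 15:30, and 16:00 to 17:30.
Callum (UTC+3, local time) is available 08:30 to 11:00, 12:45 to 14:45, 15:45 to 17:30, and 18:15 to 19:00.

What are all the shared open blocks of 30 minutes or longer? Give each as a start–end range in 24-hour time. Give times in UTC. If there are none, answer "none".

05:30–07:30, 09:45–10:45, 11:00–11:30

Tomás → UTC: 05:00–07:30, 08:00–08:15, 09:00–09:15, 09:45–12:00.
Rania → UTC: 04:15–07:30, 07:45–08:00, 08:15–10:45, 11:00–11:30, 12:00–13:30.
Callum → UTC: 05:30–08:00, 09:45–11:45, 12:45–14:30, 15:15–16:00.
Tomás ∩ Rania: 05:00–07:30, 09:00–09:15, 09:45–10:45, 11:00–11:30.
Tomás ∩ Rania ∩ Callum: 05:30–07:30, 09:45–10:45, 11:00–11:30.
Windows ≥ 30 min: 05:30–07:30, 09:45–10:45, 11:00–11:30.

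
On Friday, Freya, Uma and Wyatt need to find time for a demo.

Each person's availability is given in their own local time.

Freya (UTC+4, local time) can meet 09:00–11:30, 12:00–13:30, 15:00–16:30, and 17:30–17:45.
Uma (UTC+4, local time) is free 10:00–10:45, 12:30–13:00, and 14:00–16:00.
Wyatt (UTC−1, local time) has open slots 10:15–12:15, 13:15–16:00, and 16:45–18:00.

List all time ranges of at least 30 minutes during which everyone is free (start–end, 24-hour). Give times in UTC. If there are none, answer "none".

Freya → UTC: 05:00–07:30, 08:00–09:30, 11:00–12:30, 13:30–13:45.
Uma → UTC: 06:00–06:45, 08:30–09:00, 10:00–12:00.
Wyatt → UTC: 11:15–13:15, 14:15–17:00, 17:45–19:00.
Freya ∩ Uma: 06:00–06:45, 08:30–09:00, 11:00–12:00.
Freya ∩ Uma ∩ Wyatt: 11:15–12:00.
Windows ≥ 30 min: 11:15–12:00.

11:15–12:00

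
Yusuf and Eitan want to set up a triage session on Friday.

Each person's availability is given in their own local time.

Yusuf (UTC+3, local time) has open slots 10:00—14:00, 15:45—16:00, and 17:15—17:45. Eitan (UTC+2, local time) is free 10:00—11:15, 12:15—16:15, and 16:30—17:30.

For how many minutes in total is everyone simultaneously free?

Yusuf → UTC: 07:00–11:00, 12:45–13:00, 14:15–14:45.
Eitan → UTC: 08:00–09:15, 10:15–14:15, 14:30–15:30.
Yusuf ∩ Eitan: 08:00–09:15, 10:15–11:00, 12:45–13:00, 14:30–14:45.
Total common minutes: 75 + 45 + 15 + 15 = 150.

150 minutes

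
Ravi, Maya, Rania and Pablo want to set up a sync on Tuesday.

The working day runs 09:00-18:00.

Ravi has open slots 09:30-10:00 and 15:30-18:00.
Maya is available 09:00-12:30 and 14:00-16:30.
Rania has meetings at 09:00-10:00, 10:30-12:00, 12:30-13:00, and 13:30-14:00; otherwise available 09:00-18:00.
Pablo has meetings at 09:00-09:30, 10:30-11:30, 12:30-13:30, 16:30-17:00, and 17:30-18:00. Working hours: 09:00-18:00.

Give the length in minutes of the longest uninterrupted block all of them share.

60 minutes

Rania free within 09:00–18:00: 10:00–10:30, 12:00–12:30, 13:00–13:30, 14:00–18:00.
Pablo free within 09:00–18:00: 09:30–10:30, 11:30–12:30, 13:30–16:30, 17:00–17:30.
Ravi ∩ Maya: 09:30–10:00, 15:30–16:30.
Ravi ∩ Maya ∩ Rania: 15:30–16:30.
Ravi ∩ Maya ∩ Rania ∩ Pablo: 15:30–16:30.
Single common window of 60 minutes.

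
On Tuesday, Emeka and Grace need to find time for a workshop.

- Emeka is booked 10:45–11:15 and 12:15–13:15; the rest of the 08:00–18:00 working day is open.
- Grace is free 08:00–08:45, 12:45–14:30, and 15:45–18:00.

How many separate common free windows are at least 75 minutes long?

2

Emeka free within 08:00–18:00: 08:00–10:45, 11:15–12:15, 13:15–18:00.
Emeka ∩ Grace: 08:00–08:45, 13:15–14:30, 15:45–18:00.
Windows ≥ 75 min: 13:15–14:30, 15:45–18:00.
That's 2 windows.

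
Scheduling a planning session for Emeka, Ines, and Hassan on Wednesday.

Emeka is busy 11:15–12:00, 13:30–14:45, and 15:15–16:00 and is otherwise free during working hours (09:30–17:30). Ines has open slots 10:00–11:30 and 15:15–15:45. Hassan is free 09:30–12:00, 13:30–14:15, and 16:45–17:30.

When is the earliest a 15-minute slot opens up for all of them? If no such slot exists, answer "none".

Emeka free within 09:30–17:30: 09:30–11:15, 12:00–13:30, 14:45–15:15, 16:00–17:30.
Emeka ∩ Ines: 10:00–11:15.
Emeka ∩ Ines ∩ Hassan: 10:00–11:15.
Windows ≥ 15 min: 10:00–11:15.
Earliest such window starts at 10:00.

10:00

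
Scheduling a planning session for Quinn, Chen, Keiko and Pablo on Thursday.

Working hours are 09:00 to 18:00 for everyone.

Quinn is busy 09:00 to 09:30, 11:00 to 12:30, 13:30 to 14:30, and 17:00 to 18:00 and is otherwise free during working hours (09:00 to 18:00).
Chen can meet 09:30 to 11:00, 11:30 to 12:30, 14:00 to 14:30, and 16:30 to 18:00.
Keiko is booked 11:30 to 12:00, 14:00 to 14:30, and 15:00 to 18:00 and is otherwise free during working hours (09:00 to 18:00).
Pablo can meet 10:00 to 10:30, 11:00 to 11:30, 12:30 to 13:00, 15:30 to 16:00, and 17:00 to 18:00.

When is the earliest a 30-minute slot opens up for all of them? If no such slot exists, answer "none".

10:00

Quinn free within 09:00–18:00: 09:30–11:00, 12:30–13:30, 14:30–17:00.
Keiko free within 09:00–18:00: 09:00–11:30, 12:00–14:00, 14:30–15:00.
Quinn ∩ Chen: 09:30–11:00, 16:30–17:00.
Quinn ∩ Chen ∩ Keiko: 09:30–11:00.
Quinn ∩ Chen ∩ Keiko ∩ Pablo: 10:00–10:30.
Windows ≥ 30 min: 10:00–10:30.
Earliest such window starts at 10:00.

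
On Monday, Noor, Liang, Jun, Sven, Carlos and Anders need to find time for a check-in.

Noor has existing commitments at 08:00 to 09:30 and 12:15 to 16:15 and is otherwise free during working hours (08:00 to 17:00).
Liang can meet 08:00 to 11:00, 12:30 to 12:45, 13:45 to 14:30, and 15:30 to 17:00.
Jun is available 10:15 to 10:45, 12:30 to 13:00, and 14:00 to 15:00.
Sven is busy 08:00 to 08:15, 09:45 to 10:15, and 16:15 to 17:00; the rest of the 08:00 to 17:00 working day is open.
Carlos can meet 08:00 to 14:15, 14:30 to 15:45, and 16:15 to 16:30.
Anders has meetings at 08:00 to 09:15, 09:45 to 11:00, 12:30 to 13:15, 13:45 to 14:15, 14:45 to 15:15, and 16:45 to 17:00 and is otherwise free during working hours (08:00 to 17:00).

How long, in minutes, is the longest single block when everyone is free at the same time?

Noor free within 08:00–17:00: 09:30–12:15, 16:15–17:00.
Sven free within 08:00–17:00: 08:15–09:45, 10:15–16:15.
Anders free within 08:00–17:00: 09:15–09:45, 11:00–12:30, 13:15–13:45, 14:15–14:45, 15:15–16:45.
Noor ∩ Liang: 09:30–11:00, 16:15–17:00.
Noor ∩ Liang ∩ Jun: 10:15–10:45.
Noor ∩ Liang ∩ Jun ∩ Sven: 10:15–10:45.
Noor ∩ Liang ∩ Jun ∩ Sven ∩ Carlos: 10:15–10:45.
Noor ∩ Liang ∩ Jun ∩ Sven ∩ Carlos ∩ Anders: (none).
No common window.

0 minutes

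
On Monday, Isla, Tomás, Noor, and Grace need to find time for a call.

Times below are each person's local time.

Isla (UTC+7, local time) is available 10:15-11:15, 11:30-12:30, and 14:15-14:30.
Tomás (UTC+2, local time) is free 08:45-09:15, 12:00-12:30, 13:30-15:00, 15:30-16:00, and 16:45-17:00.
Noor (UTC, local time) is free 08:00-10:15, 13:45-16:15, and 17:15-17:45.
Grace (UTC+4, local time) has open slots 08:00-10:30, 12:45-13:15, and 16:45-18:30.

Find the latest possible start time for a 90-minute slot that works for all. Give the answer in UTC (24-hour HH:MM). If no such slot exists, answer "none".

Isla → UTC: 03:15–04:15, 04:30–05:30, 07:15–07:30.
Tomás → UTC: 06:45–07:15, 10:00–10:30, 11:30–13:00, 13:30–14:00, 14:45–15:00.
Noor → UTC: 08:00–10:15, 13:45–16:15, 17:15–17:45.
Grace → UTC: 04:00–06:30, 08:45–09:15, 12:45–14:30.
Isla ∩ Tomás: (none).
Isla ∩ Tomás ∩ Noor: (none).
Isla ∩ Tomás ∩ Noor ∩ Grace: (none).
Windows ≥ 90 min: (none).

none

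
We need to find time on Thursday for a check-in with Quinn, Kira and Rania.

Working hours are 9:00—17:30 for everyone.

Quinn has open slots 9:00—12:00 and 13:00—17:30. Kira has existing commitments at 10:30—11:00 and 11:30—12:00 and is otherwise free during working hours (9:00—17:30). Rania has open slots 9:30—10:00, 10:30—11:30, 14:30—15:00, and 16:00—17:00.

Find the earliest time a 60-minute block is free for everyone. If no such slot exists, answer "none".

Kira free within 09:00–17:30: 09:00–10:30, 11:00–11:30, 12:00–17:30.
Quinn ∩ Kira: 09:00–10:30, 11:00–11:30, 13:00–17:30.
Quinn ∩ Kira ∩ Rania: 09:30–10:00, 11:00–11:30, 14:30–15:00, 16:00–17:00.
Windows ≥ 60 min: 16:00–17:00.
Earliest such window starts at 16:00.

16:00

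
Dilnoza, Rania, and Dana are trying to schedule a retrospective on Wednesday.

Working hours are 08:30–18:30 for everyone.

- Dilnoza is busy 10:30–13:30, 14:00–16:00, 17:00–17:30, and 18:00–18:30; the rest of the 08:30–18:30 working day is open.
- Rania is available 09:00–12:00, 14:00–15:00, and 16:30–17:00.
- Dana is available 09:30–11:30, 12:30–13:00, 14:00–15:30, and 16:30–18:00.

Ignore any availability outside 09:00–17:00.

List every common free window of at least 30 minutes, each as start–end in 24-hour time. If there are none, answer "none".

09:30–10:30, 16:30–17:00

Dilnoza free within 08:30–18:30: 08:30–10:30, 13:30–14:00, 16:00–17:00, 17:30–18:00.
Dilnoza ∩ Rania: 09:00–10:30, 16:30–17:00.
Dilnoza ∩ Rania ∩ Dana: 09:30–10:30, 16:30–17:00.
Restricted to 09:00–17:00: 09:30–10:30, 16:30–17:00.
Windows ≥ 30 min: 09:30–10:30, 16:30–17:00.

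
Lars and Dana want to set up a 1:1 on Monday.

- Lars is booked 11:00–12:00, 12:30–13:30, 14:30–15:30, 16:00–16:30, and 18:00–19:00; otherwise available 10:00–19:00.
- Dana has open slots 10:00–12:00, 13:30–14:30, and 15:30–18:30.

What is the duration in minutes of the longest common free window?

Lars free within 10:00–19:00: 10:00–11:00, 12:00–12:30, 13:30–14:30, 15:30–16:00, 16:30–18:00.
Lars ∩ Dana: 10:00–11:00, 13:30–14:30, 15:30–16:00, 16:30–18:00.
Common window lengths: 60, 60, 30, 90 min; longest is 90.

90 minutes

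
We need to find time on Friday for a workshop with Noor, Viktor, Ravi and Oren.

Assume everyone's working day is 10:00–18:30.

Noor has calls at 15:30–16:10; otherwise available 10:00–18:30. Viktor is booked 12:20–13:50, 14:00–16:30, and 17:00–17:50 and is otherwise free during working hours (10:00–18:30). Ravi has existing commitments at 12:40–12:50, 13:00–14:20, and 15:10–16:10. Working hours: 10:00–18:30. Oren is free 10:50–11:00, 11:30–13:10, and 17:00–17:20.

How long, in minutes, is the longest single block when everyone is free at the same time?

Noor free within 10:00–18:30: 10:00–15:30, 16:10–18:30.
Viktor free within 10:00–18:30: 10:00–12:20, 13:50–14:00, 16:30–17:00, 17:50–18:30.
Ravi free within 10:00–18:30: 10:00–12:40, 12:50–13:00, 14:20–15:10, 16:10–18:30.
Noor ∩ Viktor: 10:00–12:20, 13:50–14:00, 16:30–17:00, 17:50–18:30.
Noor ∩ Viktor ∩ Ravi: 10:00–12:20, 16:30–17:00, 17:50–18:30.
Noor ∩ Viktor ∩ Ravi ∩ Oren: 10:50–11:00, 11:30–12:20.
Common window lengths: 10, 50 min; longest is 50.

50 minutes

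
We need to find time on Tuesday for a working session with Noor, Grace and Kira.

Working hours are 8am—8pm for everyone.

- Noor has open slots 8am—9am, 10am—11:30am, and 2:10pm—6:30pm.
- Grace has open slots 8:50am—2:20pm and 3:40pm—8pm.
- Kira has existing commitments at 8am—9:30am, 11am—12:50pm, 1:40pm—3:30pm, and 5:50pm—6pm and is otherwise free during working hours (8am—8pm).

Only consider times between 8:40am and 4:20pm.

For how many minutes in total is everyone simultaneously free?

Kira free within 08:00–20:00: 09:30–11:00, 12:50–13:40, 15:30–17:50, 18:00–20:00.
Noor ∩ Grace: 08:50–09:00, 10:00–11:30, 14:10–14:20, 15:40–18:30.
Noor ∩ Grace ∩ Kira: 10:00–11:00, 15:40–17:50, 18:00–18:30.
Restricted to 08:40–16:20: 10:00–11:00, 15:40–16:20.
Total common minutes: 60 + 40 = 100.

100 minutes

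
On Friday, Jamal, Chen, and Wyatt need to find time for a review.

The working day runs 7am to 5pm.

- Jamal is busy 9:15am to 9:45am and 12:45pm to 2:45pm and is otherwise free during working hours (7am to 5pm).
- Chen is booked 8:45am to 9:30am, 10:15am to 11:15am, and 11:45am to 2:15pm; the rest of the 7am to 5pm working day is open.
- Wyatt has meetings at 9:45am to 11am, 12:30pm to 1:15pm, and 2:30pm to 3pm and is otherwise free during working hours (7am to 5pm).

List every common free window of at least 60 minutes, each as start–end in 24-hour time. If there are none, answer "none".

07:00–08:45, 15:00–17:00

Jamal free within 07:00–17:00: 07:00–09:15, 09:45–12:45, 14:45–17:00.
Chen free within 07:00–17:00: 07:00–08:45, 09:30–10:15, 11:15–11:45, 14:15–17:00.
Wyatt free within 07:00–17:00: 07:00–09:45, 11:00–12:30, 13:15–14:30, 15:00–17:00.
Jamal ∩ Chen: 07:00–08:45, 09:45–10:15, 11:15–11:45, 14:45–17:00.
Jamal ∩ Chen ∩ Wyatt: 07:00–08:45, 11:15–11:45, 15:00–17:00.
Windows ≥ 60 min: 07:00–08:45, 15:00–17:00.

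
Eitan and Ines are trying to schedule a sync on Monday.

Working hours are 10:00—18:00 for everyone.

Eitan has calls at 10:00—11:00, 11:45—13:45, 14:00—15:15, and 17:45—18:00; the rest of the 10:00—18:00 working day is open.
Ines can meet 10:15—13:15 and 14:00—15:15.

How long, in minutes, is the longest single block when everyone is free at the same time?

Eitan free within 10:00–18:00: 11:00–11:45, 13:45–14:00, 15:15–17:45.
Eitan ∩ Ines: 11:00–11:45.
Single common window of 45 minutes.

45 minutes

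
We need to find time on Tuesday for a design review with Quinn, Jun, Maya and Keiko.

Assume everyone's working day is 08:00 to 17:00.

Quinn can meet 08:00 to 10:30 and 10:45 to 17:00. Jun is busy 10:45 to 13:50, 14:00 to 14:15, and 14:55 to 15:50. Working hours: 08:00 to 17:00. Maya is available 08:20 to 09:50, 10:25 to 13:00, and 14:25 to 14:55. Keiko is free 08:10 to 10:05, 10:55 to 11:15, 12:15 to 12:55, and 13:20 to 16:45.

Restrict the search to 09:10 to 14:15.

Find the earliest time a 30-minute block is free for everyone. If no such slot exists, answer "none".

09:10

Jun free within 08:00–17:00: 08:00–10:45, 13:50–14:00, 14:15–14:55, 15:50–17:00.
Quinn ∩ Jun: 08:00–10:30, 13:50–14:00, 14:15–14:55, 15:50–17:00.
Quinn ∩ Jun ∩ Maya: 08:20–09:50, 10:25–10:30, 14:25–14:55.
Quinn ∩ Jun ∩ Maya ∩ Keiko: 08:20–09:50, 14:25–14:55.
Restricted to 09:10–14:15: 09:10–09:50.
Windows ≥ 30 min: 09:10–09:50.
Earliest such window starts at 09:10.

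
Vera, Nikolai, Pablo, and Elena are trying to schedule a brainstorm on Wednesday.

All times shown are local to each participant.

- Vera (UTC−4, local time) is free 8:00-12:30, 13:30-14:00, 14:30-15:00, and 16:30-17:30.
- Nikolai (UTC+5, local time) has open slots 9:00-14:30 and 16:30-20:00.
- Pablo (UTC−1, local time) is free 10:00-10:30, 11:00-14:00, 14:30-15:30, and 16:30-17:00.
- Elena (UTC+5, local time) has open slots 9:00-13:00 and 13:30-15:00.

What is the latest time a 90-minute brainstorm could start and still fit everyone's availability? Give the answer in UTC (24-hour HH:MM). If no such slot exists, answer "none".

none

Vera → UTC: 12:00–16:30, 17:30–18:00, 18:30–19:00, 20:30–21:30.
Nikolai → UTC: 04:00–09:30, 11:30–15:00.
Pablo → UTC: 11:00–11:30, 12:00–15:00, 15:30–16:30, 17:30–18:00.
Elena → UTC: 04:00–08:00, 08:30–10:00.
Vera ∩ Nikolai: 12:00–15:00.
Vera ∩ Nikolai ∩ Pablo: 12:00–15:00.
Vera ∩ Nikolai ∩ Pablo ∩ Elena: (none).
Windows ≥ 90 min: (none).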